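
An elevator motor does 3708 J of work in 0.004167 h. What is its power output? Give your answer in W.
Convert to SI: W = 3708.0 J, t = 15.0012 s
P = W/t = 3708.0/15.0012 = 247.2 W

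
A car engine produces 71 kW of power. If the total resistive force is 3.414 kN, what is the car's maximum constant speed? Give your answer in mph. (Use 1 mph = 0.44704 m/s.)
Convert to SI: F = 3414.0 N
P = Fv ⇒ v = P/F = 71000 W/3414.0 N = 20.7967 m/s = 46.52 mph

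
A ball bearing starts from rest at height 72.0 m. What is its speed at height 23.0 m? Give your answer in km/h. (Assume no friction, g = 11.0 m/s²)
mgh₁ = mgh₂ + ½mv² ⇒ v = √(2g(h₁−h₂)) = √(2·11.0·49.0) = 32.8329 m/s = 118.2 km/h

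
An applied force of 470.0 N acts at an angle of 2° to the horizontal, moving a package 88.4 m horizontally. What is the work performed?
W = F·d·cosθ = (470.0)(88.4)cos(2°) = 41520 J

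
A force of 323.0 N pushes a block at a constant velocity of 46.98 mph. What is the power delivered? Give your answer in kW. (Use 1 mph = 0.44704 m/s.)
Convert to SI: F = 323.0 N, v = 21.0019 m/s
P = Fv = (323.0)(21.0019) = 6783.63 W = 6.784 kW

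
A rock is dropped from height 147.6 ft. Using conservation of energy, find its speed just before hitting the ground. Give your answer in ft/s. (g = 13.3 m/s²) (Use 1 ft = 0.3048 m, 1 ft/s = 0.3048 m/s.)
Convert to SI: h = 44.9885 m
mgh = ½mv² ⇒ v = √(2gh) = √(2·13.3·44.9885) = 34.5933 m/s = 113.5 ft/s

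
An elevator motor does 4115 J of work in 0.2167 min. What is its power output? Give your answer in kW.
Convert to SI: W = 4115.0 J, t = 13.002 s
P = W/t = 4115.0/13.002 = 316.49 W = 0.3165 kW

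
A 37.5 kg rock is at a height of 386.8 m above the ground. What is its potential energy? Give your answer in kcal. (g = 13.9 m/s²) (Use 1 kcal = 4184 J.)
PE = mgh = (37.5)(13.9)(386.8) = 201620 J = 48.19 kcal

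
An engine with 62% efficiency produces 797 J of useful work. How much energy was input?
W_in = W_out/η = 797/0.62 = 1285 J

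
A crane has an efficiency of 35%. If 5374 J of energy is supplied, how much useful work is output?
W_out = η·W_in = 0.35·5374 = 1880.9 J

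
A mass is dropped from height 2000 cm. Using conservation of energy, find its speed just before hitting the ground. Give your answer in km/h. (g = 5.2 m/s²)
Convert to SI: h = 20.0 m
mgh = ½mv² ⇒ v = √(2gh) = √(2·5.2·20.0) = 14.4222 m/s = 51.92 km/h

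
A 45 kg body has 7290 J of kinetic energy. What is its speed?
v = √(2·KE/m) = √(2·7290/45) = 18.0 m/s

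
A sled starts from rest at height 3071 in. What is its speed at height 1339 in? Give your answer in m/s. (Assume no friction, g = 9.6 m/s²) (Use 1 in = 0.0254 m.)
Convert to SI: h₁−h₂ = 43.9928 m
mgh₁ = mgh₂ + ½mv² ⇒ v = √(2g(h₁−h₂)) = √(2·9.6·43.9928) = 29.06 m/s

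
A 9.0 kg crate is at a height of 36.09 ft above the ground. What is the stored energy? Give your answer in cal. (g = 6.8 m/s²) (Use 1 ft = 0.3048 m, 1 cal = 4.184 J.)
Convert to SI: m = 9.0 kg, h = 11.0002 m
PE = mgh = (9.0)(6.8)(11.0002) = 673.214 J = 160.9 cal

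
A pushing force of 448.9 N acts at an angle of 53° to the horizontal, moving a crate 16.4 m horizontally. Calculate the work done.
W = F·d·cosθ = (448.9)(16.4)cos(53°) = 4431 J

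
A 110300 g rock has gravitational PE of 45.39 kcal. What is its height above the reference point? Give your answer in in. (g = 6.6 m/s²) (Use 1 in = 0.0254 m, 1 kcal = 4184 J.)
Convert to SI: m = 110.3 kg, PE = 189912 J
h = PE/(mg) = 189912/(110.3·6.6) = 260.875 m = 10270 in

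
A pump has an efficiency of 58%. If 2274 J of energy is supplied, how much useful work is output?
W_out = η·W_in = 0.58·2274 = 1318.92 J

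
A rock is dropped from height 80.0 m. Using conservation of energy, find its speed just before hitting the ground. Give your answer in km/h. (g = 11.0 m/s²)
mgh = ½mv² ⇒ v = √(2gh) = √(2·11.0·80.0) = 41.9524 m/s = 151.0 km/h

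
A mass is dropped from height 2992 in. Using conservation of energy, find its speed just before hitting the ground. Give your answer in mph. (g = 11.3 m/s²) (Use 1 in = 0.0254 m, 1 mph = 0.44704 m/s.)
Convert to SI: h = 75.9968 m
mgh = ½mv² ⇒ v = √(2gh) = √(2·11.3·75.9968) = 41.4431 m/s = 92.71 mph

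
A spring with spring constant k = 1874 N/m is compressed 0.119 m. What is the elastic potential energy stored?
PE = ½kx² = ½(1874)(0.119)² = 13.27 J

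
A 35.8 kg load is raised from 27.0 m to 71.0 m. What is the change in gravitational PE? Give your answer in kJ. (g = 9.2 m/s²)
ΔPE = mgΔh = (35.8)(9.2)(44.0) = 14491.8 J = 14.49 kJ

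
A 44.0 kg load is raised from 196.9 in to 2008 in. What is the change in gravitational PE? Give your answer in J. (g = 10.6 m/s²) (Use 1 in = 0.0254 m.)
Convert to SI: m = 44.0 kg, Δh = 46.0019 m
ΔPE = mgΔh = (44.0)(10.6)(46.0019) = 21460 J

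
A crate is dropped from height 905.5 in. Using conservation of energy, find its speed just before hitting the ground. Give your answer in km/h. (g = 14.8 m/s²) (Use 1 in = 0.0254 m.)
Convert to SI: h = 22.9997 m
mgh = ½mv² ⇒ v = √(2gh) = √(2·14.8·22.9997) = 26.092 m/s = 93.93 km/h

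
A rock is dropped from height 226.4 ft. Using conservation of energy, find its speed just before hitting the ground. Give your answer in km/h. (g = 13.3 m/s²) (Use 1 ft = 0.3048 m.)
Convert to SI: h = 69.0067 m
mgh = ½mv² ⇒ v = √(2gh) = √(2·13.3·69.0067) = 42.8437 m/s = 154.2 km/h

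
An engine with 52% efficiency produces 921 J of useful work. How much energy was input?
W_in = W_out/η = 921/0.52 = 1771 J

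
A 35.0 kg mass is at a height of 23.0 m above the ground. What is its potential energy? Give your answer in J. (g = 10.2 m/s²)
PE = mgh = (35.0)(10.2)(23.0) = 8211 J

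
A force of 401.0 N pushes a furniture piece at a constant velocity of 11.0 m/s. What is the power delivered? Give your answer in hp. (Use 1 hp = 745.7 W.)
P = Fv = (401.0)(11.0) = 4411.0 W = 5.915 hp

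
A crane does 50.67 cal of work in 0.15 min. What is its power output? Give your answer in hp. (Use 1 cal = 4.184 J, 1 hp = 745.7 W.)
Convert to SI: W = 212.003 J, t = 9.0 s
P = W/t = 212.003/9.0 = 23.5559 W = 0.03159 hp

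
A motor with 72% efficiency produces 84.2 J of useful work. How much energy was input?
W_in = W_out/η = 84.2/0.72 = 116.9 J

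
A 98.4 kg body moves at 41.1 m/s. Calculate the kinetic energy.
KE = ½mv² = ½(98.4)(41.1)² = 83110 J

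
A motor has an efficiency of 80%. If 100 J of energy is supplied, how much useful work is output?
W_out = η·W_in = 0.8·100 = 80.0 J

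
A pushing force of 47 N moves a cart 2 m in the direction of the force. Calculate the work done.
W = F·d = (47)(2) = 94.0 J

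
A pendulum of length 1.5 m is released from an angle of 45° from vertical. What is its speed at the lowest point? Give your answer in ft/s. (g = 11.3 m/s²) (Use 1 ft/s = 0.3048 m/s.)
h = L(1 − cosθ) = 1.5(1 − cos45°) = 0.43934 m
v = √(2gh) = √(2·11.3·0.43934) = 3.15104 m/s = 10.34 ft/s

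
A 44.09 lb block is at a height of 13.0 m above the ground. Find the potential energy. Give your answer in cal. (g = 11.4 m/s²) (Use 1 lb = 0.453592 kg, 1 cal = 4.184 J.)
Convert to SI: m = 19.9989 kg, h = 13.0 m
PE = mgh = (19.9989)(11.4)(13.0) = 2963.83 J = 708.4 cal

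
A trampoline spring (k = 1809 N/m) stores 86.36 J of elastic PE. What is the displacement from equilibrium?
x = √(2·PE/k) = √(2·86.36/1809) = 0.309 m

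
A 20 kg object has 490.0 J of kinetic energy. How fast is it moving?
v = √(2·KE/m) = √(2·490.0/20) = 7.0 m/s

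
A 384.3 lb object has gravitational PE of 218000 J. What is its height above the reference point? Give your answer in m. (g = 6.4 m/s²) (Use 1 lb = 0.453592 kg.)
Convert to SI: m = 174.315 kg, PE = 218000 J
h = PE/(mg) = 218000/(174.315·6.4) = 195.4 m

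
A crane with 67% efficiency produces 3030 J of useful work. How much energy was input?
W_in = W_out/η = 3030/0.67 = 4522 J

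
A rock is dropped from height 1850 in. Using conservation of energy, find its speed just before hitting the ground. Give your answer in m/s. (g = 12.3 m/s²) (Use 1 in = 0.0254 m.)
Convert to SI: h = 46.99 m
mgh = ½mv² ⇒ v = √(2gh) = √(2·12.3·46.99) = 34.0 m/s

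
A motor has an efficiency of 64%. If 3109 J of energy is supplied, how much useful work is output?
W_out = η·W_in = 0.64·3109 = 1989.76 J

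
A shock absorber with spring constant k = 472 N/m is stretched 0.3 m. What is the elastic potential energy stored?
PE = ½kx² = ½(472)(0.3)² = 21.24 J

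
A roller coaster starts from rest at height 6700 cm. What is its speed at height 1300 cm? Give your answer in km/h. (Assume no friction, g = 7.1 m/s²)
Convert to SI: h₁−h₂ = 54.0 m
mgh₁ = mgh₂ + ½mv² ⇒ v = √(2g(h₁−h₂)) = √(2·7.1·54.0) = 27.6912 m/s = 99.69 km/h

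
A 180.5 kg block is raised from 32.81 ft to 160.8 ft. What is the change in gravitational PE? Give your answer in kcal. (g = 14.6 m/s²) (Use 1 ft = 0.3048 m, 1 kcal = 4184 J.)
Convert to SI: m = 180.5 kg, Δh = 39.0114 m
ΔPE = mgΔh = (180.5)(14.6)(39.0114) = 102807 J = 24.57 kcal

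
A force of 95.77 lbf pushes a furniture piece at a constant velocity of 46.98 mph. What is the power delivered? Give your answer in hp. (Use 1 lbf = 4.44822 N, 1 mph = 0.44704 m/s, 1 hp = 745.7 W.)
Convert to SI: F = 426.006 N, v = 21.0019 m/s
P = Fv = (426.006)(21.0019) = 8946.95 W = 12.0 hp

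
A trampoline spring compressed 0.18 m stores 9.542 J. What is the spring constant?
k = 2·PE/x² = 2·9.542/(0.18)² = 589.0 N/m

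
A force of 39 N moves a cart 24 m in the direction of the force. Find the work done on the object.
W = F·d = (39)(24) = 936.0 J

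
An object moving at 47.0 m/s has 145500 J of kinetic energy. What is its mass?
m = 2·KE/v² = 2·145500/(47.0)² = 131.7 kg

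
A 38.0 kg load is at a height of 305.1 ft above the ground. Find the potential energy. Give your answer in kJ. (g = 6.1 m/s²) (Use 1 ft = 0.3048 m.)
Convert to SI: m = 38.0 kg, h = 92.9945 m
PE = mgh = (38.0)(6.1)(92.9945) = 21556.1 J = 21.56 kJ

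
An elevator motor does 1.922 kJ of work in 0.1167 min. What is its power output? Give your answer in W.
Convert to SI: W = 1922.0 J, t = 7.002 s
P = W/t = 1922.0/7.002 = 274.5 W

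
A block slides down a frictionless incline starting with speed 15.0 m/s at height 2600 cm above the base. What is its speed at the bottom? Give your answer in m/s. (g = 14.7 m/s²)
Convert to SI: v₀ = 15.0 m/s, h = 26.0 m
½mv₀² + mgh = ½mv² ⇒ v = √(v₀² + 2gh) = √(15.0² + 2·14.7·26.0) = 31.45 m/s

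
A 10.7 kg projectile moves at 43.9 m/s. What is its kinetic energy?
KE = ½mv² = ½(10.7)(43.9)² = 10310 J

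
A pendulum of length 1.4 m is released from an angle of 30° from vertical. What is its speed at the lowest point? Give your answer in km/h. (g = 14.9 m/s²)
h = L(1 − cosθ) = 1.4(1 − cos30°) = 0.187564 m
v = √(2gh) = √(2·14.9·0.187564) = 2.3642 m/s = 8.511 km/h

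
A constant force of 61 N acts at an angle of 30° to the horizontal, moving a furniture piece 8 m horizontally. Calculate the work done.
W = F·d·cosθ = (61)(8)cos(30°) = 422.6 J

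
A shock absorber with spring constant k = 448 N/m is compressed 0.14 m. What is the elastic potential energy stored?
PE = ½kx² = ½(448)(0.14)² = 4.39 J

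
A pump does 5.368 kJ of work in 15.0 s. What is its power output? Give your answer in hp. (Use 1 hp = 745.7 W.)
Convert to SI: W = 5368.0 J, t = 15.0 s
P = W/t = 5368.0/15.0 = 357.867 W = 0.4799 hp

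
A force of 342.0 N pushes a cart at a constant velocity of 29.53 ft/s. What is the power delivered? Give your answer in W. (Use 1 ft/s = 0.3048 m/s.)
Convert to SI: F = 342.0 N, v = 9.00074 m/s
P = Fv = (342.0)(9.00074) = 3078 W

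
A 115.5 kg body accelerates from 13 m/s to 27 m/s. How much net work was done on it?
W = ΔKE = ½m(v₂² − v₁²) = ½(115.5)(27² − 13²) = 32340.0 J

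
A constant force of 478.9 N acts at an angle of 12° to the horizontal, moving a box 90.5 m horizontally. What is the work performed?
W = F·d·cosθ = (478.9)(90.5)cos(12°) = 42390 J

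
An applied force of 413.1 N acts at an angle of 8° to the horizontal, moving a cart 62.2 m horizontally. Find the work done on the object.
W = F·d·cosθ = (413.1)(62.2)cos(8°) = 25440 J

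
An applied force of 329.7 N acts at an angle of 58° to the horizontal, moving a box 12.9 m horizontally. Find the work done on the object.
W = F·d·cosθ = (329.7)(12.9)cos(58°) = 2254 J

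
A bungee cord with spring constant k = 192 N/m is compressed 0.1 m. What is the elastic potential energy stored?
PE = ½kx² = ½(192)(0.1)² = 0.96 J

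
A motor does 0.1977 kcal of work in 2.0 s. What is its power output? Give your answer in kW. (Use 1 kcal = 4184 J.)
Convert to SI: W = 827.177 J, t = 2.0 s
P = W/t = 827.177/2.0 = 413.588 W = 0.4136 kW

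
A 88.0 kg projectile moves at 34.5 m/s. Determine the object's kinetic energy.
KE = ½mv² = ½(88.0)(34.5)² = 52370 J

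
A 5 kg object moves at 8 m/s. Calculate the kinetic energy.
KE = ½mv² = ½(5)(8)² = 160.0 J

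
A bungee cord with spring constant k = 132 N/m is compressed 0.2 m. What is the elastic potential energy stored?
PE = ½kx² = ½(132)(0.2)² = 2.64 J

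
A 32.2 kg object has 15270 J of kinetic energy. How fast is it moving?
v = √(2·KE/m) = √(2·15270/32.2) = 30.8 m/s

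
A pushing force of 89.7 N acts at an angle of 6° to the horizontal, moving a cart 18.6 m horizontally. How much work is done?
W = F·d·cosθ = (89.7)(18.6)cos(6°) = 1659 J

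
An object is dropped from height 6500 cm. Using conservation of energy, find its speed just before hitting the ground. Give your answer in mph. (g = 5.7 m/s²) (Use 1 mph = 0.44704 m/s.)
Convert to SI: h = 65.0 m
mgh = ½mv² ⇒ v = √(2gh) = √(2·5.7·65.0) = 27.2213 m/s = 60.89 mph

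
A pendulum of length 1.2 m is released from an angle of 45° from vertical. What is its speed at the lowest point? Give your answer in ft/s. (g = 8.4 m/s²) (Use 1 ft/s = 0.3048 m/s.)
h = L(1 − cosθ) = 1.2(1 − cos45°) = 0.351472 m
v = √(2gh) = √(2·8.4·0.351472) = 2.42996 m/s = 7.972 ft/s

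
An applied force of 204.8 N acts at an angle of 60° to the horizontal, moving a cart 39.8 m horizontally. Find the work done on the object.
W = F·d·cosθ = (204.8)(39.8)cos(60°) = 4076 J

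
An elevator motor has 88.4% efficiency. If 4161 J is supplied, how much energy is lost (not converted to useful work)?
W_lost = W_in(1 − η) = 4161·(1 − 0.884) = 482.7 J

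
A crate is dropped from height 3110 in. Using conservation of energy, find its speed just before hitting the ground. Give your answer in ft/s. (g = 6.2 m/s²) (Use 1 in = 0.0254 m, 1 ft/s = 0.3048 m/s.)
Convert to SI: h = 78.994 m
mgh = ½mv² ⇒ v = √(2gh) = √(2·6.2·78.994) = 31.2974 m/s = 102.7 ft/s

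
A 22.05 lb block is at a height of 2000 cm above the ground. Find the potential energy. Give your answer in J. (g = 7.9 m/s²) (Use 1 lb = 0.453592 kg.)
Convert to SI: m = 10.0017 kg, h = 20.0 m
PE = mgh = (10.0017)(7.9)(20.0) = 1580 J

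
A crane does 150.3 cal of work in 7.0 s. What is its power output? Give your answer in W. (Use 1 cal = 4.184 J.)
Convert to SI: W = 628.855 J, t = 7.0 s
P = W/t = 628.855/7.0 = 89.84 W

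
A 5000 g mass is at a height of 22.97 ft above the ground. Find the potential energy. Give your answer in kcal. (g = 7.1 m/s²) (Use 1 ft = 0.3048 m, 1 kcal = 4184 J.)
Convert to SI: m = 5.0 kg, h = 7.00126 m
PE = mgh = (5.0)(7.1)(7.00126) = 248.545 J = 0.0594 kcal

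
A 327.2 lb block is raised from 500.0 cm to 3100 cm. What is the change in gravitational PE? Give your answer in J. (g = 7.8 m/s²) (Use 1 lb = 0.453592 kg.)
Convert to SI: m = 148.415 kg, Δh = 26.0 m
ΔPE = mgΔh = (148.415)(7.8)(26.0) = 30100 J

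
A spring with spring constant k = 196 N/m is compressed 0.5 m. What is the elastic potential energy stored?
PE = ½kx² = ½(196)(0.5)² = 24.5 J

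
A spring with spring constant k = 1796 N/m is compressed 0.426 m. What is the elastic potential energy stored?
PE = ½kx² = ½(1796)(0.426)² = 163.0 J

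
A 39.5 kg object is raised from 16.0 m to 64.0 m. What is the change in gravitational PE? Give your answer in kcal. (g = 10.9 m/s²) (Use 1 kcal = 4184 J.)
ΔPE = mgΔh = (39.5)(10.9)(48.0) = 20666.4 J = 4.939 kcal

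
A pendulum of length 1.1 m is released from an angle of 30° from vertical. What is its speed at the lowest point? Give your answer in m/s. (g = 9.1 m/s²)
h = L(1 − cosθ) = 1.1(1 − cos30°) = 0.147372 m
v = √(2gh) = √(2·9.1·0.147372) = 1.638 m/s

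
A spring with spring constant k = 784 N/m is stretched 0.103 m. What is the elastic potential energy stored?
PE = ½kx² = ½(784)(0.103)² = 4.159 J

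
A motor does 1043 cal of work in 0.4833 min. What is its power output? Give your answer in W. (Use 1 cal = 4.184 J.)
Convert to SI: W = 4363.91 J, t = 28.998 s
P = W/t = 4363.91/28.998 = 150.5 W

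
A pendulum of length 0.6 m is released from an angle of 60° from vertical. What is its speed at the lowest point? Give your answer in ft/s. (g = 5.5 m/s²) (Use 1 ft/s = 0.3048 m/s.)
h = L(1 − cosθ) = 0.6(1 − cos60°) = 0.3 m
v = √(2gh) = √(2·5.5·0.3) = 1.81659 m/s = 5.96 ft/s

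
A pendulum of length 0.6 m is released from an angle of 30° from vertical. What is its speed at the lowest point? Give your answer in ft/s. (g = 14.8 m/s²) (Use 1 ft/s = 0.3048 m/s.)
h = L(1 − cosθ) = 0.6(1 − cos30°) = 0.0803848 m
v = √(2gh) = √(2·14.8·0.0803848) = 1.54253 m/s = 5.061 ft/s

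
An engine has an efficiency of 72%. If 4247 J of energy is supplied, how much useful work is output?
W_out = η·W_in = 0.72·4247 = 3057.84 J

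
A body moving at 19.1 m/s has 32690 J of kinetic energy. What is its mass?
m = 2·KE/v² = 2·32690/(19.1)² = 179.2 kg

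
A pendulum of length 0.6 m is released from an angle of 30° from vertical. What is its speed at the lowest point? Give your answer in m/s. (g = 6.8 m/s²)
h = L(1 − cosθ) = 0.6(1 − cos30°) = 0.0803848 m
v = √(2gh) = √(2·6.8·0.0803848) = 1.046 m/s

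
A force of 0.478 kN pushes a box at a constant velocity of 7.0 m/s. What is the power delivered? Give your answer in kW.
Convert to SI: F = 478.0 N, v = 7.0 m/s
P = Fv = (478.0)(7.0) = 3346.0 W = 3.346 kW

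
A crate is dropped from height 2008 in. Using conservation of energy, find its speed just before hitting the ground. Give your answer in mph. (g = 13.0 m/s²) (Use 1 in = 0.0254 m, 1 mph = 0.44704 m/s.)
Convert to SI: h = 51.0032 m
mgh = ½mv² ⇒ v = √(2gh) = √(2·13.0·51.0032) = 36.4154 m/s = 81.46 mph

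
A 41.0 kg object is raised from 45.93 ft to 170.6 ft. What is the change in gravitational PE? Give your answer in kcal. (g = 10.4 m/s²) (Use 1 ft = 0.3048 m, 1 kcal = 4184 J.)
Convert to SI: m = 41.0 kg, Δh = 37.9994 m
ΔPE = mgΔh = (41.0)(10.4)(37.9994) = 16203.0 J = 3.873 kcal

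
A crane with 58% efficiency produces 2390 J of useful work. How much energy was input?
W_in = W_out/η = 2390/0.58 = 4121 J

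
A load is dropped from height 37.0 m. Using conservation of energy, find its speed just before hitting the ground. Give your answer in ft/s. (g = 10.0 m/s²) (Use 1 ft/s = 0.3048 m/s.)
mgh = ½mv² ⇒ v = √(2gh) = √(2·10.0·37.0) = 27.2029 m/s = 89.25 ft/s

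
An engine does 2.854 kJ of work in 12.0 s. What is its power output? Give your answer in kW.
Convert to SI: W = 2854.0 J, t = 12.0 s
P = W/t = 2854.0/12.0 = 237.833 W = 0.2378 kW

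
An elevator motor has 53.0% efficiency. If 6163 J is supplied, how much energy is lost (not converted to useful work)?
W_lost = W_in(1 − η) = 6163·(1 − 0.53) = 2897 J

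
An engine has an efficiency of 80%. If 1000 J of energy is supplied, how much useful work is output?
W_out = η·W_in = 0.8·1000 = 800.0 J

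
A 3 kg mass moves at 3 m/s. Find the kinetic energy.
KE = ½mv² = ½(3)(3)² = 13.5 J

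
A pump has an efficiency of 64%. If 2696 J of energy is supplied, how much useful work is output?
W_out = η·W_in = 0.64·2696 = 1725.44 J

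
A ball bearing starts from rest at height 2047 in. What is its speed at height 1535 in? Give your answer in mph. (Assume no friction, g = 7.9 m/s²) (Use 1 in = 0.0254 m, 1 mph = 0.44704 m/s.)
Convert to SI: h₁−h₂ = 13.0048 m
mgh₁ = mgh₂ + ½mv² ⇒ v = √(2g(h₁−h₂)) = √(2·7.9·13.0048) = 14.3344 m/s = 32.07 mph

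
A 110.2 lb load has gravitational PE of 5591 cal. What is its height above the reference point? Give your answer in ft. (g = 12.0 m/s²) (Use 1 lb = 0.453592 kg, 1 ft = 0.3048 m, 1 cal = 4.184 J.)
Convert to SI: m = 49.9858 kg, PE = 23392.7 J
h = PE/(mg) = 23392.7/(49.9858·12.0) = 38.999 m = 127.9 ft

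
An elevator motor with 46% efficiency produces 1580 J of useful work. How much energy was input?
W_in = W_out/η = 1580/0.46 = 3435 J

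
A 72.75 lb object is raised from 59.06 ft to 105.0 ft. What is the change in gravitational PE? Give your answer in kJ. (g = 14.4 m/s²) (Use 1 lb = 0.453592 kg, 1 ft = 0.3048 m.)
Convert to SI: m = 32.9988 kg, Δh = 14.0025 m
ΔPE = mgΔh = (32.9988)(14.4)(14.0025) = 6653.76 J = 6.654 kJ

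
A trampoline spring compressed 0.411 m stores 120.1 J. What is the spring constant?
k = 2·PE/x² = 2·120.1/(0.411)² = 1422 N/m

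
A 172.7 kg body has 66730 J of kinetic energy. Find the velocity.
v = √(2·KE/m) = √(2·66730/172.7) = 27.8 m/s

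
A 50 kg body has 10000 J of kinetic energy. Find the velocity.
v = √(2·KE/m) = √(2·10000/50) = 20.0 m/s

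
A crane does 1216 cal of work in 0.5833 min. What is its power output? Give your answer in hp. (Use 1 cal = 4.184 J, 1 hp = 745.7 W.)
Convert to SI: W = 5087.74 J, t = 34.998 s
P = W/t = 5087.74/34.998 = 145.372 W = 0.1949 hp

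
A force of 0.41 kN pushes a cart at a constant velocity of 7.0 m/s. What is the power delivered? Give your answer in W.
Convert to SI: F = 410.0 N, v = 7.0 m/s
P = Fv = (410.0)(7.0) = 2870 W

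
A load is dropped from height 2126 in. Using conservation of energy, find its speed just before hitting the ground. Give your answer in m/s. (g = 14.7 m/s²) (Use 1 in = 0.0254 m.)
Convert to SI: h = 54.0004 m
mgh = ½mv² ⇒ v = √(2gh) = √(2·14.7·54.0004) = 39.84 m/s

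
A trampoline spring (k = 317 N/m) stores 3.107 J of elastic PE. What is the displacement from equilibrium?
x = √(2·PE/k) = √(2·3.107/317) = 0.14 m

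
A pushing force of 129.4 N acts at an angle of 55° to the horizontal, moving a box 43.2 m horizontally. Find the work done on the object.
W = F·d·cosθ = (129.4)(43.2)cos(55°) = 3206 J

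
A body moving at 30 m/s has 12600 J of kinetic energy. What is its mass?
m = 2·KE/v² = 2·12600/(30)² = 28.0 kg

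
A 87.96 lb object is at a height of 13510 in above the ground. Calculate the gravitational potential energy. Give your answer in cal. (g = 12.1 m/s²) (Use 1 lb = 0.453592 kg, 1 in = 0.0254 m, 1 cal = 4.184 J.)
Convert to SI: m = 39.898 kg, h = 343.154 m
PE = mgh = (39.898)(12.1)(343.154) = 165663 J = 39590 cal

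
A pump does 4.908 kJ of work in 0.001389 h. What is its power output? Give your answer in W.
Convert to SI: W = 4908.0 J, t = 5.0004 s
P = W/t = 4908.0/5.0004 = 981.5 W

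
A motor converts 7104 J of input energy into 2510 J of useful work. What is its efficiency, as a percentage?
η = W_out/W_in = 2510/7104 = 35.33%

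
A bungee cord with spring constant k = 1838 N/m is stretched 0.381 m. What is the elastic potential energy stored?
PE = ½kx² = ½(1838)(0.381)² = 133.4 J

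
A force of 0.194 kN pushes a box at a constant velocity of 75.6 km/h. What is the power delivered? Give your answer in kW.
Convert to SI: F = 194.0 N, v = 21.0 m/s
P = Fv = (194.0)(21.0) = 4074.0 W = 4.074 kW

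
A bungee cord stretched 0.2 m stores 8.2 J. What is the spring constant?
k = 2·PE/x² = 2·8.2/(0.2)² = 410.0 N/m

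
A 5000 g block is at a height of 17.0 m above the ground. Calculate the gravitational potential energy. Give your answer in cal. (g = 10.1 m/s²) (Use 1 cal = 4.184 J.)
Convert to SI: m = 5.0 kg, h = 17.0 m
PE = mgh = (5.0)(10.1)(17.0) = 858.5 J = 205.2 cal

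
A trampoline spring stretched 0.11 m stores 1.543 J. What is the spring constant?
k = 2·PE/x² = 2·1.543/(0.11)² = 255.0 N/m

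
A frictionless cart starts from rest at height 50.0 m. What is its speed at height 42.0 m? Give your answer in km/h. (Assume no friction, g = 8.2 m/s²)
mgh₁ = mgh₂ + ½mv² ⇒ v = √(2g(h₁−h₂)) = √(2·8.2·8.0) = 11.4543 m/s = 41.24 km/h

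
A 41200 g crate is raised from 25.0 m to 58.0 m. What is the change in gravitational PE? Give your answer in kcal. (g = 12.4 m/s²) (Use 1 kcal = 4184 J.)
Convert to SI: m = 41.2 kg, Δh = 33.0 m
ΔPE = mgΔh = (41.2)(12.4)(33.0) = 16859.0 J = 4.029 kcal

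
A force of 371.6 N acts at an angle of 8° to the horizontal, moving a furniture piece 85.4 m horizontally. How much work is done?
W = F·d·cosθ = (371.6)(85.4)cos(8°) = 31430 J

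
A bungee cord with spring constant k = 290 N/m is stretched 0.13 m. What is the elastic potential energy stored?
PE = ½kx² = ½(290)(0.13)² = 2.451 J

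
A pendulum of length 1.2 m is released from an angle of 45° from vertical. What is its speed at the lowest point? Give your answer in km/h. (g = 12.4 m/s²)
h = L(1 − cosθ) = 1.2(1 − cos45°) = 0.351472 m
v = √(2gh) = √(2·12.4·0.351472) = 2.95237 m/s = 10.63 km/h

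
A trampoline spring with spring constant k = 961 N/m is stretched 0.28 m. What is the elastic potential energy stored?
PE = ½kx² = ½(961)(0.28)² = 37.67 J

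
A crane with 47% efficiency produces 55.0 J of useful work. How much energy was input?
W_in = W_out/η = 55.0/0.47 = 117.0 J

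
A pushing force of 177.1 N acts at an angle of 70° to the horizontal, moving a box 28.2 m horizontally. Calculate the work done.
W = F·d·cosθ = (177.1)(28.2)cos(70°) = 1708 J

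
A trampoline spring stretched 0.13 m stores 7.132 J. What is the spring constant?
k = 2·PE/x² = 2·7.132/(0.13)² = 844.0 N/m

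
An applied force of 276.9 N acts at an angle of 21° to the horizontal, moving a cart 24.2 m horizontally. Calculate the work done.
W = F·d·cosθ = (276.9)(24.2)cos(21°) = 6256 J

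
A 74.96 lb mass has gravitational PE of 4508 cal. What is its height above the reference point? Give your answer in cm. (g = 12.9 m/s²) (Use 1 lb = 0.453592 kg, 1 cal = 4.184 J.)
Convert to SI: m = 34.0013 kg, PE = 18861.5 J
h = PE/(mg) = 18861.5/(34.0013·12.9) = 43.0022 m = 4300 cm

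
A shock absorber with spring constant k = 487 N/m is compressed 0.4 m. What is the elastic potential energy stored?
PE = ½kx² = ½(487)(0.4)² = 38.96 J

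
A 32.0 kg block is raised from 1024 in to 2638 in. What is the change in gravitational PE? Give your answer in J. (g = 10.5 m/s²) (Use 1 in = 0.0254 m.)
Convert to SI: m = 32.0 kg, Δh = 40.9956 m
ΔPE = mgΔh = (32.0)(10.5)(40.9956) = 13770 J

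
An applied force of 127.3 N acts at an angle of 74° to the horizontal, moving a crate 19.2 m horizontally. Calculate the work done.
W = F·d·cosθ = (127.3)(19.2)cos(74°) = 673.7 J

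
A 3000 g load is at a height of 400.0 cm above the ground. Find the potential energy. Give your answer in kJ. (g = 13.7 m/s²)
Convert to SI: m = 3.0 kg, h = 4.0 m
PE = mgh = (3.0)(13.7)(4.0) = 164.4 J = 0.1644 kJ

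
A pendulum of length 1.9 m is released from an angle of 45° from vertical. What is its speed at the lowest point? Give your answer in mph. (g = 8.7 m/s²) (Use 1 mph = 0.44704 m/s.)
h = L(1 − cosθ) = 1.9(1 − cos45°) = 0.556497 m
v = √(2gh) = √(2·8.7·0.556497) = 3.11176 m/s = 6.961 mph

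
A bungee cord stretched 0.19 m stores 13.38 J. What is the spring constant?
k = 2·PE/x² = 2·13.38/(0.19)² = 741.3 N/m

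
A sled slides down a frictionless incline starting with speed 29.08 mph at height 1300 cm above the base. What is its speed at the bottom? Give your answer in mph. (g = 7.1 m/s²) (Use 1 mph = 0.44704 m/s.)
Convert to SI: v₀ = 12.9999 m/s, h = 13.0 m
½mv₀² + mgh = ½mv² ⇒ v = √(v₀² + 2gh) = √(12.9999² + 2·7.1·13.0) = 18.8042 m/s = 42.06 mph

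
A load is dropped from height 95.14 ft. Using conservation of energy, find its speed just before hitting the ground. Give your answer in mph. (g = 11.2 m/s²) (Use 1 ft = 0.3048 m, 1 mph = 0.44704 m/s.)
Convert to SI: h = 28.9987 m
mgh = ½mv² ⇒ v = √(2gh) = √(2·11.2·28.9987) = 25.4867 m/s = 57.01 mph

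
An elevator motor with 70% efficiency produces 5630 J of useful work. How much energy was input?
W_in = W_out/η = 5630/0.7 = 8043 J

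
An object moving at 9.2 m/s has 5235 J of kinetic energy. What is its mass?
m = 2·KE/v² = 2·5235/(9.2)² = 123.7 kg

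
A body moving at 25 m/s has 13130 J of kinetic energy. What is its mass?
m = 2·KE/v² = 2·13130/(25)² = 42.02 kg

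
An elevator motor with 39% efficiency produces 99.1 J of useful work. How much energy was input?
W_in = W_out/η = 99.1/0.39 = 254.1 J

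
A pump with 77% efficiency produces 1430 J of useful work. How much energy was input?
W_in = W_out/η = 1430/0.77 = 1857 J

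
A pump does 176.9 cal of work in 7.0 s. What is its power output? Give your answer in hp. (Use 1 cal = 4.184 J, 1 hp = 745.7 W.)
Convert to SI: W = 740.15 J, t = 7.0 s
P = W/t = 740.15/7.0 = 105.736 W = 0.1418 hp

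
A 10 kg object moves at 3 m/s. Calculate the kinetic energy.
KE = ½mv² = ½(10)(3)² = 45.0 J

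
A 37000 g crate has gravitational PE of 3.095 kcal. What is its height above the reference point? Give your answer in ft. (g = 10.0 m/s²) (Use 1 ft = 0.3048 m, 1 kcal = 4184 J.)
Convert to SI: m = 37.0 kg, PE = 12949.5 J
h = PE/(mg) = 12949.5/(37.0·10.0) = 34.9986 m = 114.8 ft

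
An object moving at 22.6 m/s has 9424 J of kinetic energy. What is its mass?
m = 2·KE/v² = 2·9424/(22.6)² = 36.9 kg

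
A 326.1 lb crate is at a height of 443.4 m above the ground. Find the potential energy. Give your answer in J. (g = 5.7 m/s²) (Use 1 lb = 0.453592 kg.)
Convert to SI: m = 147.916 kg, h = 443.4 m
PE = mgh = (147.916)(5.7)(443.4) = 373800 J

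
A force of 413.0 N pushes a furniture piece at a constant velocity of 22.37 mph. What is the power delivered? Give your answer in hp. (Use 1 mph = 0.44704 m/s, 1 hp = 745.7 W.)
Convert to SI: F = 413.0 N, v = 10.0003 m/s
P = Fv = (413.0)(10.0003) = 4130.12 W = 5.539 hp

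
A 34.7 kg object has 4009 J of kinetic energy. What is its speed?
v = √(2·KE/m) = √(2·4009/34.7) = 15.2 m/s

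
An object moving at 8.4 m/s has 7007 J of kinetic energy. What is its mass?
m = 2·KE/v² = 2·7007/(8.4)² = 198.6 kg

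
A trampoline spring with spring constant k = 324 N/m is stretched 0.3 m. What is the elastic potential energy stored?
PE = ½kx² = ½(324)(0.3)² = 14.58 J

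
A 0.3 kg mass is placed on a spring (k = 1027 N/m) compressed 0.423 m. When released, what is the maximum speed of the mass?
½kx² = ½mv² ⇒ v = x√(k/m) = (0.423)√(1027/0.3) = 24.75 m/s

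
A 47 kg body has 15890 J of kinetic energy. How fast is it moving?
v = √(2·KE/m) = √(2·15890/47) = 26.0 m/s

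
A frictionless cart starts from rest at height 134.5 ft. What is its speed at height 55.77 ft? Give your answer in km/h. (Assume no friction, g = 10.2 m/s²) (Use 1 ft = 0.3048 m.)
Convert to SI: h₁−h₂ = 23.9969 m
mgh₁ = mgh₂ + ½mv² ⇒ v = √(2g(h₁−h₂)) = √(2·10.2·23.9969) = 22.1255 m/s = 79.65 km/h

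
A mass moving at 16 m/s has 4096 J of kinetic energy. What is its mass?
m = 2·KE/v² = 2·4096/(16)² = 32.0 kg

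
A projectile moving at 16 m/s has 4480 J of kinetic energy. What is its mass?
m = 2·KE/v² = 2·4480/(16)² = 35.0 kg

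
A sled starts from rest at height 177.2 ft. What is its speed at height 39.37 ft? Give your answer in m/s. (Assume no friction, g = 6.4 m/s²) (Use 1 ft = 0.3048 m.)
Convert to SI: h₁−h₂ = 42.0106 m
mgh₁ = mgh₂ + ½mv² ⇒ v = √(2g(h₁−h₂)) = √(2·6.4·42.0106) = 23.19 m/s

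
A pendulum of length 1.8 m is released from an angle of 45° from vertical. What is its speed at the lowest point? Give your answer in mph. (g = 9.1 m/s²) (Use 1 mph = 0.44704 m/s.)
h = L(1 − cosθ) = 1.8(1 − cos45°) = 0.527208 m
v = √(2gh) = √(2·9.1·0.527208) = 3.09761 m/s = 6.929 mph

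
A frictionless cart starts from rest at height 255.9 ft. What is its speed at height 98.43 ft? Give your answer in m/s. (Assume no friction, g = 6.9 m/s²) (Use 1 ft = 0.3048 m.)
Convert to SI: h₁−h₂ = 47.9969 m
mgh₁ = mgh₂ + ½mv² ⇒ v = √(2g(h₁−h₂)) = √(2·6.9·47.9969) = 25.74 m/s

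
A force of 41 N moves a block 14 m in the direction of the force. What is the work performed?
W = F·d = (41)(14) = 574.0 J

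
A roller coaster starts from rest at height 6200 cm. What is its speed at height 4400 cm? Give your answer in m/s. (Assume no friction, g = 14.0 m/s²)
Convert to SI: h₁−h₂ = 18.0 m
mgh₁ = mgh₂ + ½mv² ⇒ v = √(2g(h₁−h₂)) = √(2·14.0·18.0) = 22.45 m/s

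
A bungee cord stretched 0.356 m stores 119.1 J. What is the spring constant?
k = 2·PE/x² = 2·119.1/(0.356)² = 1879 N/m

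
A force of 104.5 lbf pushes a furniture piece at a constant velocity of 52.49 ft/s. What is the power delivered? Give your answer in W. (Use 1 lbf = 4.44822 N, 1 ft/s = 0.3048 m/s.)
Convert to SI: F = 464.839 N, v = 15.999 m/s
P = Fv = (464.839)(15.999) = 7437 W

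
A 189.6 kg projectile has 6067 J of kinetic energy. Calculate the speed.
v = √(2·KE/m) = √(2·6067/189.6) = 8.0 m/s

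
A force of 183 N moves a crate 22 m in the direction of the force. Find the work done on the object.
W = F·d = (183)(22) = 4026 J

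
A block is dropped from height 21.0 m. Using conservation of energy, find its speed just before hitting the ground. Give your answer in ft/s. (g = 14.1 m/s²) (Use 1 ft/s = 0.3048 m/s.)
mgh = ½mv² ⇒ v = √(2gh) = √(2·14.1·21.0) = 24.3352 m/s = 79.84 ft/s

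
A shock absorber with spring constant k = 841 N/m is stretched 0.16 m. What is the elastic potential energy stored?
PE = ½kx² = ½(841)(0.16)² = 10.76 J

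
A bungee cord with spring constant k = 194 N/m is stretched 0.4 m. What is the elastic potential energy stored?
PE = ½kx² = ½(194)(0.4)² = 15.52 J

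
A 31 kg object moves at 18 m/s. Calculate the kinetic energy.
KE = ½mv² = ½(31)(18)² = 5022.0 J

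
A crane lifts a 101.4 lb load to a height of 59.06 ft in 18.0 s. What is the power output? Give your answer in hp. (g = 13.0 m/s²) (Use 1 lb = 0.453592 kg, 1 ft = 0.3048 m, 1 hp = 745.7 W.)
Convert to SI: m = 45.9942 kg, h = 18.0015 m, t = 18.0 s
P = mgh/t = (45.9942)(13.0)(18.0015)/18.0 = 597.974 W = 0.8019 hp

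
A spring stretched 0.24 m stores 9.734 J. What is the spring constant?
k = 2·PE/x² = 2·9.734/(0.24)² = 338.0 N/m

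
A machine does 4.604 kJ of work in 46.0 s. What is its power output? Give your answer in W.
Convert to SI: W = 4604.0 J, t = 46.0 s
P = W/t = 4604.0/46.0 = 100.1 W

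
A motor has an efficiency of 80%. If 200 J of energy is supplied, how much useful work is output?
W_out = η·W_in = 0.8·200 = 160.0 J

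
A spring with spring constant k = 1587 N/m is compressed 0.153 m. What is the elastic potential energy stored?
PE = ½kx² = ½(1587)(0.153)² = 18.58 J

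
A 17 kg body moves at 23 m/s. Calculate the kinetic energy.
KE = ½mv² = ½(17)(23)² = 4496.5 J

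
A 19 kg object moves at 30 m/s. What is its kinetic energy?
KE = ½mv² = ½(19)(30)² = 8550.0 J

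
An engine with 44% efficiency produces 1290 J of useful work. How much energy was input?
W_in = W_out/η = 1290/0.44 = 2932 J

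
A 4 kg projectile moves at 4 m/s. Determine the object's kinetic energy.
KE = ½mv² = ½(4)(4)² = 32.0 J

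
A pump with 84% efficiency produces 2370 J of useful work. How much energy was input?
W_in = W_out/η = 2370/0.84 = 2821 J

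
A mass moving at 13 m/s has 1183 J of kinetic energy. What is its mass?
m = 2·KE/v² = 2·1183/(13)² = 14.0 kg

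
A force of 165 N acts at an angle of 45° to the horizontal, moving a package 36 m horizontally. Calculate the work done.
W = F·d·cosθ = (165)(36)cos(45°) = 4200 J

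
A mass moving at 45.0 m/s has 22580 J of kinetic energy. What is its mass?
m = 2·KE/v² = 2·22580/(45.0)² = 22.3 kg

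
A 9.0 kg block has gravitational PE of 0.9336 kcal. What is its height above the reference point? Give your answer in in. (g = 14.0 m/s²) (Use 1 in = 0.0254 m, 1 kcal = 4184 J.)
Convert to SI: m = 9.0 kg, PE = 3906.18 J
h = PE/(mg) = 3906.18/(9.0·14.0) = 31.0014 m = 1221 in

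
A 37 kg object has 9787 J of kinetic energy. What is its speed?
v = √(2·KE/m) = √(2·9787/37) = 23.0 m/s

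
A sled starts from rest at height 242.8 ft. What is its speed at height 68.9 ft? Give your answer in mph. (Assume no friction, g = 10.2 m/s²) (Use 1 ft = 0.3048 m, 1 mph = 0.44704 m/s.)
Convert to SI: h₁−h₂ = 53.0047 m
mgh₁ = mgh₂ + ½mv² ⇒ v = √(2g(h₁−h₂)) = √(2·10.2·53.0047) = 32.8831 m/s = 73.56 mph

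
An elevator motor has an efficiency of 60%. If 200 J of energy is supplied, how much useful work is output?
W_out = η·W_in = 0.6·200 = 120.0 J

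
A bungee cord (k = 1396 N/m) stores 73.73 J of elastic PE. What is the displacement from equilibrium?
x = √(2·PE/k) = √(2·73.73/1396) = 0.325 m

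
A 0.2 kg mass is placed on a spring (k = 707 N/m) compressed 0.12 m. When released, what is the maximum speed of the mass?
½kx² = ½mv² ⇒ v = x√(k/m) = (0.12)√(707/0.2) = 7.135 m/s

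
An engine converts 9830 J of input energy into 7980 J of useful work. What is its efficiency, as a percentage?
η = W_out/W_in = 7980/9830 = 81.18%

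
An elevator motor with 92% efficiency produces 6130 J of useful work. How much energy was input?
W_in = W_out/η = 6130/0.92 = 6663 J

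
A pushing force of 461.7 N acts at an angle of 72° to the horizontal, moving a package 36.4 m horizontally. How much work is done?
W = F·d·cosθ = (461.7)(36.4)cos(72°) = 5193 J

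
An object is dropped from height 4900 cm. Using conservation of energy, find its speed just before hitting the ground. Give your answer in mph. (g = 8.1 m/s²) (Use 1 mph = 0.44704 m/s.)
Convert to SI: h = 49.0 m
mgh = ½mv² ⇒ v = √(2gh) = √(2·8.1·49.0) = 28.1745 m/s = 63.02 mph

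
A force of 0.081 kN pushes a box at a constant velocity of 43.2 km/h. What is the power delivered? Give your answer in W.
Convert to SI: F = 81.0 N, v = 12.0 m/s
P = Fv = (81.0)(12.0) = 972.0 W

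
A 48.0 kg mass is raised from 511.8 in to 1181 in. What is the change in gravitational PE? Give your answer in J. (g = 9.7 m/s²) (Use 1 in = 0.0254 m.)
Convert to SI: m = 48.0 kg, Δh = 16.9977 m
ΔPE = mgΔh = (48.0)(9.7)(16.9977) = 7914 J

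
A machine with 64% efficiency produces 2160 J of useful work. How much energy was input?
W_in = W_out/η = 2160/0.64 = 3375 J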